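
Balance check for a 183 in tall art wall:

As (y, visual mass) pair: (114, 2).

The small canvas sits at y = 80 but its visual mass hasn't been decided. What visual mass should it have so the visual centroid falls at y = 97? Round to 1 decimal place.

The single fixed element contributes weight 2, moment 2·114 = 228.
Balance at y = 97 requires (228 + w·80) / (2 + w) = 97.
So w = (97·2 − 228)/(80 − 97) = -34/-17 ≈ 2.00.

w ≈ 2.0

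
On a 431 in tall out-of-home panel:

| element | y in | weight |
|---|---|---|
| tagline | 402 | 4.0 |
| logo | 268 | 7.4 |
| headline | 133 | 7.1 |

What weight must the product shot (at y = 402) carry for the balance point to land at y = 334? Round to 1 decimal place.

w ≈ 24.2

Fixed elements: Σw = 4.0 + 7.4 + 7.1 = 18.5, Σw·y = 4.0·402 + 7.4·268 + 7.1·133 = 4535.5.
For the centroid to hit 334: (4535.5 + w·402) / (18.5 + w) = 334.
Solving: w = (334·18.5 − 4535.5) / (402 − 334) = 1643.5 / 68 ≈ 24.17.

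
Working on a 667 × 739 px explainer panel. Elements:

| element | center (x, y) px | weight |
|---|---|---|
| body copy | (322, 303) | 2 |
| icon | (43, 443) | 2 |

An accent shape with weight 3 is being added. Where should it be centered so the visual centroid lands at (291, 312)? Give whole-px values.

New total weight: (2 + 2) + 3 = 7.
x: target moment 7×291 = 2037; current 2·322 + 2·43 = 730; the accent shape supplies 1307, so x = 1307/3 ≈ 435.67.
y: target moment 7×312 = 2184; current 2·303 + 2·443 = 1492; the accent shape supplies 692, so y = 692/3 ≈ 230.67.

(436, 231)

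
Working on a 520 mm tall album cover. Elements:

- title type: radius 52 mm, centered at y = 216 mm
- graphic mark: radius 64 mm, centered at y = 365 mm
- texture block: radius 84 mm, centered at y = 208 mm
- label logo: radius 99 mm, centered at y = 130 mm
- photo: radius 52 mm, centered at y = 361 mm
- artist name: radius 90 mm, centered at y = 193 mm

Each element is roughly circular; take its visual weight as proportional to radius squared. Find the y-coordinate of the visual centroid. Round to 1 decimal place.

r² weights: title type 52² = 2704, graphic mark 64² = 4096, texture block 84² = 7056, label logo 99² = 9801, photo 52² = 2704, artist name 90² = 8100. Total = 34461.
y: moment 7360326 / weight 34461 ≈ 213.58

y ≈ 213.6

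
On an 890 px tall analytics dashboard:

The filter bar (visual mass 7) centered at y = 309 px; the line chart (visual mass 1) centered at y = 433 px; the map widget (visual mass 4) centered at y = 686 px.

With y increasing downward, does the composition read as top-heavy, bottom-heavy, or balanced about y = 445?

balanced

Σw = 7 + 1 + 4 = 12.
Σw·y = 7·309 + 1·433 + 4·686 = 5340, so ȳ = 5340/12 ≈ 445.00.
That equals the midline 445 — balanced.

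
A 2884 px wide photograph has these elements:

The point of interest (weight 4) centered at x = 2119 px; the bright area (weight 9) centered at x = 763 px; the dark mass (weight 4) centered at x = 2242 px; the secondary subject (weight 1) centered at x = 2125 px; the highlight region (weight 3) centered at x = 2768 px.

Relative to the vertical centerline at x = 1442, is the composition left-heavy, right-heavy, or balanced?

right-heavy

Σw = 4 + 9 + 4 + 1 + 3 = 21.
Σw·x = 4·2119 + 9·763 + 4·2242 + 1·2125 + 3·2768 = 34740, so x̄ = 34740/21 ≈ 1654.29.
1654.3 vs midline 1442 → right-heavy.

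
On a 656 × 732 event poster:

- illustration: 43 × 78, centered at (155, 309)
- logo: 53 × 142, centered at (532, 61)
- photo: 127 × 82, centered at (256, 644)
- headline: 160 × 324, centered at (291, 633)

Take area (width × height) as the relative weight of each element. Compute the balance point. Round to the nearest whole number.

Areas → weights: illustration 43·78 = 3354, logo 53·142 = 7526, photo 127·82 = 10414, headline 160·324 = 51840; Σw = 73134.
Σw·x = 3354·155 + 7526·532 + 10414·256 + 51840·291 = 22275126, so x̄ = 22275126/73134 ≈ 304.58.
Σw·y = 3354·309 + 7526·61 + 10414·644 + 51840·633 = 41016808, so ȳ = 41016808/73134 ≈ 560.84.

(305, 561)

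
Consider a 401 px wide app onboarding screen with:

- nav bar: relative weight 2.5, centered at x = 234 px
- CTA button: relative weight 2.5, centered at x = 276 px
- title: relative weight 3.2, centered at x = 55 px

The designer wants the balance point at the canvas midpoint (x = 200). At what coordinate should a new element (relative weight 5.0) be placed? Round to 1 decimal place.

x ≈ 237.8

After adding the new element, total weight = 2.5 + 2.5 + 3.2 + 5.0 = 13.2.
x: need Σw·x = 13.2·200 = 2640.0. Existing = 2.5·234 + 2.5·276 + 3.2·55 = 1451.0. Remainder 1189.0 / 5.0 ≈ 237.80.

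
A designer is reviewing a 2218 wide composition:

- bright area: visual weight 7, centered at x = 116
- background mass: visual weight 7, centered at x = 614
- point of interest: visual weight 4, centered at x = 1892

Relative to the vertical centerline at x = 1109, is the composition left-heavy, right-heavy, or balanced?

left-heavy

Weights sum to 7 + 7 + 4 = 18.
x: (7·116 + 7·614 + 4·1892) / 18 = 12678 / 18 ≈ 704.33
Since 704.3 is left of 1109, the composition reads left-heavy.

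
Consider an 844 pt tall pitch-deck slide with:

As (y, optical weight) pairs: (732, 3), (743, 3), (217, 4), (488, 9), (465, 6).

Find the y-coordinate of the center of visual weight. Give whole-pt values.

Total weight = 3 + 3 + 4 + 9 + 6 = 25.
y-moment: 3·732 + 3·743 + 4·217 + 9·488 + 6·465 = 12475; centroid 12475/25 ≈ 499.00.

y ≈ 499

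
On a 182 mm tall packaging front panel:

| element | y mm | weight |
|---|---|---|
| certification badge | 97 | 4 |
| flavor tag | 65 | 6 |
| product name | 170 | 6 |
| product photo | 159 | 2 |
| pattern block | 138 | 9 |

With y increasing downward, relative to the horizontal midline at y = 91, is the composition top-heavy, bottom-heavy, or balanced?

bottom-heavy

Total weight = 4 + 6 + 6 + 2 + 9 = 27.
y: (4·97 + 6·65 + 6·170 + 2·159 + 9·138) / 27 = 3358 / 27 ≈ 124.37
Since 124.4 is below (larger y than) 91, the composition reads bottom-heavy.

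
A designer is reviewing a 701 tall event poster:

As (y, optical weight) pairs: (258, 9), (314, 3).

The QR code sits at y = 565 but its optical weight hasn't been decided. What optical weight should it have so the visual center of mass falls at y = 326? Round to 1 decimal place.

w ≈ 2.7

Fixed elements: Σw = 9 + 3 = 12, Σw·y = 9·258 + 3·314 = 3264.
Set Σw·y/Σw = 326: (3264 + 565w) = 326·(12 + w).
Rearranging, w·(565 − 326) = 326·12 − 3264 = 648, so w ≈ 648/239 = 2.71.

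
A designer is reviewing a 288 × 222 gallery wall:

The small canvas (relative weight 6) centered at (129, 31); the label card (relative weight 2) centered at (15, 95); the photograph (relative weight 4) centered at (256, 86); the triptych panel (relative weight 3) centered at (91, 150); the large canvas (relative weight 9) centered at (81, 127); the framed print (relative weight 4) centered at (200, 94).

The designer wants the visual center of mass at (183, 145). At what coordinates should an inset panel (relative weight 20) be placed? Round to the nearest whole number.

After adding the inset panel, total weight = 6 + 2 + 4 + 3 + 9 + 4 + 20 = 48.
x: need Σw·x = 48·183 = 8784. Existing = 6·129 + 2·15 + 4·256 + 3·91 + 9·81 + 4·200 = 3630. Remainder 5154 / 20 ≈ 257.70.
y: need Σw·y = 48·145 = 6960. Existing = 6·31 + 2·95 + 4·86 + 3·150 + 9·127 + 4·94 = 2689. Remainder 4271 / 20 ≈ 213.55.

(258, 214)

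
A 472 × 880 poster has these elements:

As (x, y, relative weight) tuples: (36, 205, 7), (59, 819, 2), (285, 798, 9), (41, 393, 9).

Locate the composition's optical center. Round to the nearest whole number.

(122, 511)

Weights sum to 7 + 2 + 9 + 9 = 27.
x-moment: 7·36 + 2·59 + 9·285 + 9·41 = 3304; centroid 3304/27 ≈ 122.37.
y-moment: 7·205 + 2·819 + 9·798 + 9·393 = 13792; centroid 13792/27 ≈ 510.81.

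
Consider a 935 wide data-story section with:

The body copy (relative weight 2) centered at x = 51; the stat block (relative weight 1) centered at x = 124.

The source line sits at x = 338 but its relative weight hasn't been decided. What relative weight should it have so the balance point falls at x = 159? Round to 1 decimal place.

Fixed elements: Σw = 2 + 1 = 3, Σw·x = 2·51 + 1·124 = 226.
Set Σw·x/Σw = 159: (226 + 338w) = 159·(3 + w).
Rearranging, w·(338 − 159) = 159·3 − 226 = 251, so w ≈ 251/179 = 1.40.

w ≈ 1.4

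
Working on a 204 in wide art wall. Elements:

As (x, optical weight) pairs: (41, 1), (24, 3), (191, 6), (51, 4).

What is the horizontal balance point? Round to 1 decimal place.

x ≈ 104.5

Total weight = 1 + 3 + 6 + 4 = 14.
x: (1·41 + 3·24 + 6·191 + 4·51) / 14 = 1463 / 14 ≈ 104.50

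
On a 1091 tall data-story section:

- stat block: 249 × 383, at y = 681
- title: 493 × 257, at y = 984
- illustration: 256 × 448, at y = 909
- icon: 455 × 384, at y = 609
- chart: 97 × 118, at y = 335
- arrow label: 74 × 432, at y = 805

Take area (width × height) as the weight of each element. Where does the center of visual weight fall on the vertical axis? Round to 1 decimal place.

y ≈ 774.6

Taking area as weight: stat block 249·383 = 95367, title 493·257 = 126701, illustration 256·448 = 114688, icon 455·384 = 174720, chart 97·118 = 11446, arrow label 74·432 = 31968. Sum 554890.
y: (95367·681 + 126701·984 + 114688·909 + 174720·609 + 11446·335 + 31968·805) / 554890 = 429843233 / 554890 ≈ 774.65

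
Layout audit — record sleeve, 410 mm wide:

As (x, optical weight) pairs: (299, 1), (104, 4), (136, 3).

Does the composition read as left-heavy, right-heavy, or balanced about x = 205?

Total weight = 1 + 4 + 3 = 8.
Σw·x = 1·299 + 4·104 + 3·136 = 1123, so x̄ = 1123/8 ≈ 140.38.
140.4 vs midline 205 → left-heavy.

left-heavy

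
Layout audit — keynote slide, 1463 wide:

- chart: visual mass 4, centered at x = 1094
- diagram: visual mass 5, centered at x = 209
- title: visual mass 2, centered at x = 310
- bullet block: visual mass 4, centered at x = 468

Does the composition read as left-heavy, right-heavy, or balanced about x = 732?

left-heavy

Weights sum to 4 + 5 + 2 + 4 = 15.
Σw·x = 4·1094 + 5·209 + 2·310 + 4·468 = 7913, so x̄ = 7913/15 ≈ 527.53.
527.5 lies left of the midline 732, so the layout is left-heavy.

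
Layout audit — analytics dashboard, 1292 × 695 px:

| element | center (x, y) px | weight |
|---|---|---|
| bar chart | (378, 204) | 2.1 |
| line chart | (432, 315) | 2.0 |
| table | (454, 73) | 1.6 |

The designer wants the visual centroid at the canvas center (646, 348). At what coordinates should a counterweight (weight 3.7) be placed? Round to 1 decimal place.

With the counterweight, Σw becomes 2.1 + 2.0 + 1.6 + 3.7 = 9.4.
Along x: (2384.2 + 3.7·x) / 9.4 = 646 (existing moment 2.1·378 + 2.0·432 + 1.6·454 = 2384.2) ⇒ x = (6072.4 − 2384.2) / 3.7 ≈ 996.81.
Along y: (1175.2 + 3.7·y) / 9.4 = 348 (existing moment 2.1·204 + 2.0·315 + 1.6·73 = 1175.2) ⇒ y = (3271.2 − 1175.2) / 3.7 ≈ 566.49.

(996.8, 566.5)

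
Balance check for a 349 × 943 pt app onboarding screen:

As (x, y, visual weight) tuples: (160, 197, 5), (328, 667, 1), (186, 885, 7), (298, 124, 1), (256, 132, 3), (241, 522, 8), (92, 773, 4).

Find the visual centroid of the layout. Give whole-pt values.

(200, 539)

Total weight = 5 + 1 + 7 + 1 + 3 + 8 + 4 = 29.
x: moment 5792 / weight 29 ≈ 199.72
y: moment 15635 / weight 29 ≈ 539.14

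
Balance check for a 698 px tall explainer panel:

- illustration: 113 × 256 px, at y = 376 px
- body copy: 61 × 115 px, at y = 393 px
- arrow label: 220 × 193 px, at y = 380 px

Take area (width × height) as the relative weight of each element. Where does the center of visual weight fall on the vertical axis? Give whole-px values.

y ≈ 380

Areas → weights: illustration 113·256 = 28928, body copy 61·115 = 7015, arrow label 220·193 = 42460; Σw = 78403.
y-moment: 28928·376 + 7015·393 + 42460·380 = 29768623; centroid 29768623/78403 ≈ 379.69.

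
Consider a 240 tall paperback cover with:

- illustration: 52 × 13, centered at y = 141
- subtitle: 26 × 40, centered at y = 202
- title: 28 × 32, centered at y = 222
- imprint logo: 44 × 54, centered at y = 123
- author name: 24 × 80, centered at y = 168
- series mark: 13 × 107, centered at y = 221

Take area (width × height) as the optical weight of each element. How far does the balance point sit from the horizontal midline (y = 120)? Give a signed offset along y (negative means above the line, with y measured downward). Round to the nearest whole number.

≈ 52

Areas: illustration 52·13 = 676, subtitle 26·40 = 1040, title 28·32 = 896, imprint logo 44·54 = 2376, author name 24·80 = 1920, series mark 13·107 = 1391. Total weight = 8299.
y: (676·141 + 1040·202 + 896·222 + 2376·123 + 1920·168 + 1391·221) / 8299 = 1426527 / 8299 ≈ 171.89
Difference: 171.89 − 120 ≈ 51.89.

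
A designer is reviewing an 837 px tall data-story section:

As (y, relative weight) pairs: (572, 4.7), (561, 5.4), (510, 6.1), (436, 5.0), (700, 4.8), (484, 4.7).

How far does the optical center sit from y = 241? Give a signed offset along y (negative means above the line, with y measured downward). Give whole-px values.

Weights sum to 4.7 + 5.4 + 6.1 + 5.0 + 4.8 + 4.7 = 30.7.
Σw·y = 4.7·572 + 5.4·561 + 6.1·510 + 5.0·436 + 4.8·700 + 4.7·484 = 16643.6, so ȳ = 16643.6/30.7 ≈ 542.14.
Offset from y = 241: 542.14 − 241 ≈ 301.14.

≈ 301 px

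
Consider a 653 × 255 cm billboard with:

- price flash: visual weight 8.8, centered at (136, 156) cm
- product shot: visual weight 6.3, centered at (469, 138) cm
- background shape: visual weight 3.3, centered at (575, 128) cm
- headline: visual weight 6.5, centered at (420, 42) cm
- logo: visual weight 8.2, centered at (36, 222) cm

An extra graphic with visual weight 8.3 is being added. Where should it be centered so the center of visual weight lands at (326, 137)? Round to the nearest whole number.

(533, 110)

After adding the extra graphic, total weight = 8.8 + 6.3 + 3.3 + 6.5 + 8.2 + 8.3 = 41.4.
Along x: (9074.2 + 8.3·x) / 41.4 = 326 (existing moment 8.8·136 + 6.3·469 + 3.3·575 + 6.5·420 + 8.2·36 = 9074.2) ⇒ x = (13496.4 − 9074.2) / 8.3 ≈ 532.80.
Along y: (4758.0 + 8.3·y) / 41.4 = 137 (existing moment 8.8·156 + 6.3·138 + 3.3·128 + 6.5·42 + 8.2·222 = 4758.0) ⇒ y = (5671.8 − 4758.0) / 8.3 ≈ 110.10.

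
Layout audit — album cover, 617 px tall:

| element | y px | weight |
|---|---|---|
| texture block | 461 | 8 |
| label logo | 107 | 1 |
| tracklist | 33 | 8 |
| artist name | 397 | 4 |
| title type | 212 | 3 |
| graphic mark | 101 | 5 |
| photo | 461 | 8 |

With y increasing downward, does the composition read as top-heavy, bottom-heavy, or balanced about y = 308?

top-heavy

Total weight = 8 + 1 + 8 + 4 + 3 + 5 + 8 = 37.
y: moment 10476 / weight 37 ≈ 283.14
Since 283.1 is above (smaller y than) 308, the composition reads top-heavy.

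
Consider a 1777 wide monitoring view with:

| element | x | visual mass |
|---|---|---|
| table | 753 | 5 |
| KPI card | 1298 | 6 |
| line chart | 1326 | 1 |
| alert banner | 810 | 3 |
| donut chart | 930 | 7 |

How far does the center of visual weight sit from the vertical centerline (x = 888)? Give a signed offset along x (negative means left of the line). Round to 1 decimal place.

≈ 103.8

Σw = 5 + 6 + 1 + 3 + 7 = 22.
x: (5·753 + 6·1298 + 1·1326 + 3·810 + 7·930) / 22 = 21819 / 22 ≈ 991.77
Offset from x = 888: 991.77 − 888 ≈ 103.77.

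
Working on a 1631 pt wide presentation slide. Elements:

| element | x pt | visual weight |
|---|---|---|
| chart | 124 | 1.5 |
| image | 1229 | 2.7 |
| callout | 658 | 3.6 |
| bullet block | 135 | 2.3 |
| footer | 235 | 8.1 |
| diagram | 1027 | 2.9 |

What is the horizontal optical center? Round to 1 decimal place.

x ≈ 524.4

Weights sum to 1.5 + 2.7 + 3.6 + 2.3 + 8.1 + 2.9 = 21.1.
Σw·x = 1.5·124 + 2.7·1229 + 3.6·658 + 2.3·135 + 8.1·235 + 2.9·1027 = 11065.4, so x̄ = 11065.4/21.1 ≈ 524.43.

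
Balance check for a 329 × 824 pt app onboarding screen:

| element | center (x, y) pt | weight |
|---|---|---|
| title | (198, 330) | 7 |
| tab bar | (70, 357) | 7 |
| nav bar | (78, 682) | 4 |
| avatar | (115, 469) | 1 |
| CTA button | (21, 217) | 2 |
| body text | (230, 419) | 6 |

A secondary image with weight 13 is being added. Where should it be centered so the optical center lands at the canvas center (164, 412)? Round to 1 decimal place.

(218.1, 425.1)

After adding the secondary image, total weight = 7 + 7 + 4 + 1 + 2 + 6 + 13 = 40.
x: need Σw·x = 40·164 = 6560. Existing = 7·198 + 7·70 + 4·78 + 1·115 + 2·21 + 6·230 = 3725. Remainder 2835 / 13 ≈ 218.08.
y: need Σw·y = 40·412 = 16480. Existing = 7·330 + 7·357 + 4·682 + 1·469 + 2·217 + 6·419 = 10954. Remainder 5526 / 13 ≈ 425.08.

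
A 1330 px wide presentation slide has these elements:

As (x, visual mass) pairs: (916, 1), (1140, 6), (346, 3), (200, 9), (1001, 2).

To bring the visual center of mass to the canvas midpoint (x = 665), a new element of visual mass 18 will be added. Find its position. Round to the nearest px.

x ≈ 741

After adding the new element, total weight = 1 + 6 + 3 + 9 + 2 + 18 = 39.
Along x: (12596 + 18·x) / 39 = 665 (existing moment 1·916 + 6·1140 + 3·346 + 9·200 + 2·1001 = 12596) ⇒ x = (25935 − 12596) / 18 ≈ 741.06.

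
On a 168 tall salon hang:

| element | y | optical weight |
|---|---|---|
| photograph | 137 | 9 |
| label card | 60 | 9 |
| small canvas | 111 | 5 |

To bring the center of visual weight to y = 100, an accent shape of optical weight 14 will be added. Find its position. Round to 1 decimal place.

y ≈ 98.0

After adding the accent shape, total weight = 9 + 9 + 5 + 14 = 37.
y: need Σw·y = 37·100 = 3700. Existing = 9·137 + 9·60 + 5·111 = 2328. Remainder 1372 / 14 ≈ 98.00.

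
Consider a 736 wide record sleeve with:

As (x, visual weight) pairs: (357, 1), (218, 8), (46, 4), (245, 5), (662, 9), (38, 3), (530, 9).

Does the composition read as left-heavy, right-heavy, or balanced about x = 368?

Total weight = 1 + 8 + 4 + 5 + 9 + 3 + 9 = 39.
x: moment 14352 / weight 39 ≈ 368.00
That equals the midline 368 — balanced.

balanced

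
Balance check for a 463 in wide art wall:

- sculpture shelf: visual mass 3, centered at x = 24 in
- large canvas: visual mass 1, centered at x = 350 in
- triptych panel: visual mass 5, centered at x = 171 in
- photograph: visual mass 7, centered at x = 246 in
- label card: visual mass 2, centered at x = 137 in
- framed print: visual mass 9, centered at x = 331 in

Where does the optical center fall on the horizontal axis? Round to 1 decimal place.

x ≈ 231.6

Total weight = 3 + 1 + 5 + 7 + 2 + 9 = 27.
Σw·x = 3·24 + 1·350 + 5·171 + 7·246 + 2·137 + 9·331 = 6252, so x̄ = 6252/27 ≈ 231.56.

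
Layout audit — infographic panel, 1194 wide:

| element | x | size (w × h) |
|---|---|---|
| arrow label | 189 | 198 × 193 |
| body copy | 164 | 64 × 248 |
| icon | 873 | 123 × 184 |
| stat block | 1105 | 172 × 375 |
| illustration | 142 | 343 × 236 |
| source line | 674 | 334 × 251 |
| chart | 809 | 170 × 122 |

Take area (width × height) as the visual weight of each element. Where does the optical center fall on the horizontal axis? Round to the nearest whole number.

Taking area as weight: arrow label 198·193 = 38214, body copy 64·248 = 15872, icon 123·184 = 22632, stat block 172·375 = 64500, illustration 343·236 = 80948, source line 334·251 = 83834, chart 170·122 = 20740. Sum 326740.
Σw·x = 38214·189 + 15872·164 + 22632·873 + 64500·1105 + 80948·142 + 83834·674 + 20740·809 = 185633082, so x̄ = 185633082/326740 ≈ 568.14.

x ≈ 568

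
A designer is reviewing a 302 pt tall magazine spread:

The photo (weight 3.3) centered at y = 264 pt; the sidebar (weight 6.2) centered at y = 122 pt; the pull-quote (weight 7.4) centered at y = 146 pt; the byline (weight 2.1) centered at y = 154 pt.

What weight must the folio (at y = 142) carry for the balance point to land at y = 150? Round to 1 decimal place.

w ≈ 22.7

Fixed elements: Σw = 3.3 + 6.2 + 7.4 + 2.1 = 19.0, Σw·y = 3.3·264 + 6.2·122 + 7.4·146 + 2.1·154 = 3031.4.
Balance at y = 150 requires (3031.4 + w·142) / (19.0 + w) = 150.
Solving: w = (150·19.0 − 3031.4) / (142 − 150) = -181.4 / -8 ≈ 22.67.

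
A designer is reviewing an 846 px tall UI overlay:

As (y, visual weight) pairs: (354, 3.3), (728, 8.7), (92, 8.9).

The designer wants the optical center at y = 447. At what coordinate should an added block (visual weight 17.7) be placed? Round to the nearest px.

With the added block, Σw becomes 3.3 + 8.7 + 8.9 + 17.7 = 38.6.
y: need Σw·y = 38.6·447 = 17254.2. Existing = 3.3·354 + 8.7·728 + 8.9·92 = 8320.6. Remainder 8933.6 / 17.7 ≈ 504.72.

y ≈ 505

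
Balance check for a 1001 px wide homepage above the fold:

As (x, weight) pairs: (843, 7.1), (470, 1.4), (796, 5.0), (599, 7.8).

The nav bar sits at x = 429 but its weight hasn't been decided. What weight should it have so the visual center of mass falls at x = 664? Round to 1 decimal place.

w ≈ 4.9

Existing Σw = 21.3 (7.1 + 1.4 + 5.0 + 7.8); existing moment 7.1·843 + 1.4·470 + 5.0·796 + 7.8·599 = 15295.5.
For the centroid to hit 664: (15295.5 + w·429) / (21.3 + w) = 664.
Rearranging, w·(429 − 664) = 664·21.3 − 15295.5 = -1152.3, so w ≈ -1152.3/-235 = 4.90.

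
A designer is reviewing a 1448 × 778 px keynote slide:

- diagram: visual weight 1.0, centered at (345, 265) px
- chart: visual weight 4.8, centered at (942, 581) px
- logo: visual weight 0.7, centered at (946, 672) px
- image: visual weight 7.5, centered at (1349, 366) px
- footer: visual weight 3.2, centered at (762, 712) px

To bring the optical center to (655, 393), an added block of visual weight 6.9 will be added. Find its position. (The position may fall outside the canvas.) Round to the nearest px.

New total weight: (1.0 + 4.8 + 0.7 + 7.5 + 3.2) + 6.9 = 24.1.
x: target moment 24.1×655 = 15785.5; current 1.0·345 + 4.8·942 + 0.7·946 + 7.5·1349 + 3.2·762 = 18084.7; the added block supplies -2299.2, so x = -2299.2/6.9 ≈ -333.22.
y: target moment 24.1×393 = 9471.3; current 1.0·265 + 4.8·581 + 0.7·672 + 7.5·366 + 3.2·712 = 8547.6; the added block supplies 923.7, so y = 923.7/6.9 ≈ 133.87.

(-333, 134)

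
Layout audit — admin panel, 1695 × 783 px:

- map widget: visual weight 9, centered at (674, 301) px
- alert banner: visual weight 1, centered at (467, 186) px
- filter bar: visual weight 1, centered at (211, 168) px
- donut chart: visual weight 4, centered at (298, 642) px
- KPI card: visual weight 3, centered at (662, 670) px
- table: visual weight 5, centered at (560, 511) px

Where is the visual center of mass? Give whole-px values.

(553, 443)

Total weight = 9 + 1 + 1 + 4 + 3 + 5 = 23.
x: (9·674 + 1·467 + 1·211 + 4·298 + 3·662 + 5·560) / 23 = 12722 / 23 ≈ 553.13
y: (9·301 + 1·186 + 1·168 + 4·642 + 3·670 + 5·511) / 23 = 10196 / 23 ≈ 443.30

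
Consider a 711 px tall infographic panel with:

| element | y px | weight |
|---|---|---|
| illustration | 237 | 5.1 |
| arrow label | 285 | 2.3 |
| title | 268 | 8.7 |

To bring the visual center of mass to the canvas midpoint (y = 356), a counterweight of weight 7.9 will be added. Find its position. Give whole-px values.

y ≈ 550

After adding the counterweight, total weight = 5.1 + 2.3 + 8.7 + 7.9 = 24.0.
y: need Σw·y = 24.0·356 = 8544.0. Existing = 5.1·237 + 2.3·285 + 8.7·268 = 4195.8. Remainder 4348.2 / 7.9 ≈ 550.41.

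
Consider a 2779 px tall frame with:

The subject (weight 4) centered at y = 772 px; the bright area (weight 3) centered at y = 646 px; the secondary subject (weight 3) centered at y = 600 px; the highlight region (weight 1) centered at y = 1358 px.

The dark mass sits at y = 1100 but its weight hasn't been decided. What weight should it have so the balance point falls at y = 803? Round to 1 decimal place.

Fixed elements: Σw = 4 + 3 + 3 + 1 = 11, Σw·y = 4·772 + 3·646 + 3·600 + 1·1358 = 8184.
For the centroid to hit 803: (8184 + w·1100) / (11 + w) = 803.
So w = (803·11 − 8184)/(1100 − 803) = 649/297 ≈ 2.19.

w ≈ 2.2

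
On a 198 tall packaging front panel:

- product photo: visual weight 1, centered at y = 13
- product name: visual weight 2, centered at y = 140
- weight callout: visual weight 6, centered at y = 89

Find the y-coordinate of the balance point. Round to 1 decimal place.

y ≈ 91.9

Total weight = 1 + 2 + 6 = 9.
y-moment: 1·13 + 2·140 + 6·89 = 827; centroid 827/9 ≈ 91.89.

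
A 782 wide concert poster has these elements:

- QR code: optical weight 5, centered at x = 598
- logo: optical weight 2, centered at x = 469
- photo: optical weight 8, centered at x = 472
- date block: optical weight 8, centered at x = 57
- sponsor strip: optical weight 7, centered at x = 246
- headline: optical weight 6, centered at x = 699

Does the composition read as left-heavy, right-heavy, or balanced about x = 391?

Total weight = 5 + 2 + 8 + 8 + 7 + 6 = 36.
Σw·x = 5·598 + 2·469 + 8·472 + 8·57 + 7·246 + 6·699 = 14076, so x̄ = 14076/36 ≈ 391.00.
391.00 = 391 exactly: balanced.

balanced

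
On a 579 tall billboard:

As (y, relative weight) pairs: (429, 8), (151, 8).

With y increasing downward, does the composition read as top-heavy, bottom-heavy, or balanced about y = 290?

balanced

Weights sum to 8 + 8 = 16.
y-moment: 8·429 + 8·151 = 4640; centroid 4640/16 ≈ 290.00.
The centroid 290.00 matches the midline at 290, so the layout is balanced.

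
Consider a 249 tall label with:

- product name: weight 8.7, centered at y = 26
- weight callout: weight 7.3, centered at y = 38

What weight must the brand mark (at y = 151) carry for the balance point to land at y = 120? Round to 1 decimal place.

w ≈ 45.7

Fixed elements: Σw = 8.7 + 7.3 = 16.0, Σw·y = 8.7·26 + 7.3·38 = 503.6.
Set Σw·y/Σw = 120: (503.6 + 151w) = 120·(16.0 + w).
Rearranging, w·(151 − 120) = 120·16.0 − 503.6 = 1416.4, so w ≈ 1416.4/31 = 45.69.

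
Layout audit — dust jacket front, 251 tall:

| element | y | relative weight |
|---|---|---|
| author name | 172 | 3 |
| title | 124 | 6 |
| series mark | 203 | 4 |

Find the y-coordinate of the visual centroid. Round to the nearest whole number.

Σw = 3 + 6 + 4 = 13.
y: (3·172 + 6·124 + 4·203) / 13 = 2072 / 13 ≈ 159.38

y ≈ 159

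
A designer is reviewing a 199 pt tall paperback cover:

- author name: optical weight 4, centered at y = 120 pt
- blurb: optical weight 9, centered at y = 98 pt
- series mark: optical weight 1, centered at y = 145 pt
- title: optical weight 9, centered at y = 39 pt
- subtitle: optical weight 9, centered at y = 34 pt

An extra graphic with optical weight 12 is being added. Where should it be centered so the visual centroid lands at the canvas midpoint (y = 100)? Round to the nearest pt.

New total weight: (4 + 9 + 1 + 9 + 9) + 12 = 44.
y: target moment 44×100 = 4400; current 4·120 + 9·98 + 1·145 + 9·39 + 9·34 = 2164; the extra graphic supplies 2236, so y = 2236/12 ≈ 186.33.

y ≈ 186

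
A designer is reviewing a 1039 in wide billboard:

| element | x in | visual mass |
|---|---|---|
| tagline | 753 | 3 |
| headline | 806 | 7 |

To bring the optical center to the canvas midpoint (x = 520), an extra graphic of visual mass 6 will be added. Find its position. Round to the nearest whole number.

New total weight: (3 + 7) + 6 = 16.
Along x: (7901 + 6·x) / 16 = 520 (existing moment 3·753 + 7·806 = 7901) ⇒ x = (8320 − 7901) / 6 ≈ 69.83.

x ≈ 70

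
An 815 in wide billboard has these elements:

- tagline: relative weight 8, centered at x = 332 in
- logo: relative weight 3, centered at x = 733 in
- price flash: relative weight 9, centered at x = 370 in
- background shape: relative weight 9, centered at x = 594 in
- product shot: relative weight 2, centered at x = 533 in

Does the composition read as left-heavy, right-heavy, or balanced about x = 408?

right-heavy

Σw = 8 + 3 + 9 + 9 + 2 = 31.
Σw·x = 8·332 + 3·733 + 9·370 + 9·594 + 2·533 = 14597, so x̄ = 14597/31 ≈ 470.87.
Since 470.9 is right of 408, the composition reads right-heavy.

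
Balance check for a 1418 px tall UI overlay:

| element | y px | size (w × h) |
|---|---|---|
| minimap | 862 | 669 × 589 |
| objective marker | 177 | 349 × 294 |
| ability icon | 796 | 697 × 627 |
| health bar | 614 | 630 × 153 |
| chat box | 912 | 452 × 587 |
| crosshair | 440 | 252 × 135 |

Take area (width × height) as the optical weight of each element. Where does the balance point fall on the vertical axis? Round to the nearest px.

y ≈ 769

Areas: minimap 669·589 = 394041, objective marker 349·294 = 102606, ability icon 697·627 = 437019, health bar 630·153 = 96390, chat box 452·587 = 265324, crosshair 252·135 = 34020. Total weight = 1329400.
y: (394041·862 + 102606·177 + 437019·796 + 96390·614 + 265324·912 + 34020·440) / 1329400 = 1021819476 / 1329400 ≈ 768.63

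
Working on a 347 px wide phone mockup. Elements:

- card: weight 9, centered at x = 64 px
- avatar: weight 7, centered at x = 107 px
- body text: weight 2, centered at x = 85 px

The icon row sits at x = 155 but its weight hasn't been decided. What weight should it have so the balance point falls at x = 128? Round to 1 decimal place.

w ≈ 30.0

Known weights sum to 9 + 7 + 2 = 18; their moment is 9·64 + 7·107 + 2·85 = 1495.
Balance at x = 128 requires (1495 + w·155) / (18 + w) = 128.
So w = (128·18 − 1495)/(155 − 128) = 809/27 ≈ 29.96.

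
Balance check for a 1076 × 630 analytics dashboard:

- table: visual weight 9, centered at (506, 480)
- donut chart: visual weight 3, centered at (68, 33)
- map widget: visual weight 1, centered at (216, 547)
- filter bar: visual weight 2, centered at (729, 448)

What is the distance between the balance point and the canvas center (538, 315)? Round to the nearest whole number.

≈ 133

Σw = 9 + 3 + 1 + 2 = 15.
x-moment: 9·506 + 3·68 + 1·216 + 2·729 = 6432; centroid 6432/15 ≈ 428.80.
y-moment: 9·480 + 3·33 + 1·547 + 2·448 = 5862; centroid 5862/15 ≈ 390.80.
Relative to (538, 315): Δ = (-109.20, 75.80); |Δ| = √(-109.20² + 75.80²) ≈ 132.93.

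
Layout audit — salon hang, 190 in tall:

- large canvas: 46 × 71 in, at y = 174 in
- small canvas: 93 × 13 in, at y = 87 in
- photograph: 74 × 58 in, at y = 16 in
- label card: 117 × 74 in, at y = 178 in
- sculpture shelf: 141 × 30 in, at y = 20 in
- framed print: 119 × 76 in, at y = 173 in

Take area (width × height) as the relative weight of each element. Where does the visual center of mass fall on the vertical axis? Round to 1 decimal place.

Areas → weights: large canvas 46·71 = 3266, small canvas 93·13 = 1209, photograph 74·58 = 4292, label card 117·74 = 8658, sculpture shelf 141·30 = 4230, framed print 119·76 = 9044; Σw = 30699.
Σw·y = 3266·174 + 1209·87 + 4292·16 + 8658·178 + 4230·20 + 9044·173 = 3932475, so ȳ = 3932475/30699 ≈ 128.10.

y ≈ 128.1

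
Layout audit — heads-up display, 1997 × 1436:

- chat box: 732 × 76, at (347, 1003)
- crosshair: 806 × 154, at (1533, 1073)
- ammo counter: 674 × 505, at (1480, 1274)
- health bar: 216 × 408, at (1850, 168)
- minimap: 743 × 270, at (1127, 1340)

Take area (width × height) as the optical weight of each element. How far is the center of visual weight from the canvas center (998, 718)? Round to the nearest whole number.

Areas: chat box 732·76 = 55632, crosshair 806·154 = 124124, ammo counter 674·505 = 340370, health bar 216·408 = 88128, minimap 743·270 = 200610. Total weight = 808864.
x: (55632·347 + 124124·1533 + 340370·1480 + 88128·1850 + 200610·1127) / 808864 = 1102458266 / 808864 ≈ 1362.97
y: (55632·1003 + 124124·1073 + 340370·1274 + 88128·168 + 200610·1340) / 808864 = 906238232 / 808864 ≈ 1120.38
From (998, 718): dx = 364.97, dy = 402.38, so the distance is √(dx²+dy²) ≈ 543.25.

≈ 543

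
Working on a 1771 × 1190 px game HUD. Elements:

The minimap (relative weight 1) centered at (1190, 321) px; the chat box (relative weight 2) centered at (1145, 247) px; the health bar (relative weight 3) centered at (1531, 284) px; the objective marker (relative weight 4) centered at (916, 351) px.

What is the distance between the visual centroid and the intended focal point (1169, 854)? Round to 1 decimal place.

≈ 546.9 px

Total weight = 1 + 2 + 3 + 4 = 10.
Σw·x = 1·1190 + 2·1145 + 3·1531 + 4·916 = 11737, so x̄ = 11737/10 ≈ 1173.70.
Σw·y = 1·321 + 2·247 + 3·284 + 4·351 = 3071, so ȳ = 3071/10 ≈ 307.10.
Offset from (1169, 854): Δx ≈ 4.70, Δy ≈ -546.90; distance = √(Δx² + Δy²) ≈ 546.92.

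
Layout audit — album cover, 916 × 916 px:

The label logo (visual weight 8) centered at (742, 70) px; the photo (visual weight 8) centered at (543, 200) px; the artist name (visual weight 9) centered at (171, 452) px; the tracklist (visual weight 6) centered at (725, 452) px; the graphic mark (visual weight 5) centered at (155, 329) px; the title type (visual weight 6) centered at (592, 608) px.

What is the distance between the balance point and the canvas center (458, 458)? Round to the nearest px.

≈ 123 px

Total weight = 8 + 8 + 9 + 6 + 5 + 6 = 42.
x: moment 20496 / weight 42 ≈ 488.00
y: moment 14233 / weight 42 ≈ 338.88
From (458, 458): dx = 30.00, dy = -119.12, so the distance is √(dx²+dy²) ≈ 122.84.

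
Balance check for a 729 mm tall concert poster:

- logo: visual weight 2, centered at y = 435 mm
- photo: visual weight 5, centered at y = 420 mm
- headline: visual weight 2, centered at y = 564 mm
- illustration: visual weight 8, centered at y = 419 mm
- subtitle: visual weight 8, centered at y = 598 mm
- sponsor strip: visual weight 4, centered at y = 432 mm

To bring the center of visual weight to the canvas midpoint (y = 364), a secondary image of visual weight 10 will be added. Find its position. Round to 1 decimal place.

y ≈ 23.4

New total weight: (2 + 5 + 2 + 8 + 8 + 4) + 10 = 39.
y: need Σw·y = 39·364 = 14196. Existing = 2·435 + 5·420 + 2·564 + 8·419 + 8·598 + 4·432 = 13962. Remainder 234 / 10 ≈ 23.40.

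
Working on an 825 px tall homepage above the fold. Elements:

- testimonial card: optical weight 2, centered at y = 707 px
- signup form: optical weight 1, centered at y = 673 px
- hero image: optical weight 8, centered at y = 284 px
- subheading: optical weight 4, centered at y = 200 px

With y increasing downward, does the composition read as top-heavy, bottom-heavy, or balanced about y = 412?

Σw = 2 + 1 + 8 + 4 = 15.
y-moment: 2·707 + 1·673 + 8·284 + 4·200 = 5159; centroid 5159/15 ≈ 343.93.
343.9 vs midline 412 → top-heavy.

top-heavy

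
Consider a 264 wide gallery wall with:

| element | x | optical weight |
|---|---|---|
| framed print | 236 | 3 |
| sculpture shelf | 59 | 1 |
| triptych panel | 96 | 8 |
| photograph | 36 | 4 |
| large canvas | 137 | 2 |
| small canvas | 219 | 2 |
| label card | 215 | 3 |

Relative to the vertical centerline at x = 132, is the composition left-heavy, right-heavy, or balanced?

balanced

Total weight = 3 + 1 + 8 + 4 + 2 + 2 + 3 = 23.
x-moment: 3·236 + 1·59 + 8·96 + 4·36 + 2·137 + 2·219 + 3·215 = 3036; centroid 3036/23 ≈ 132.00.
The centroid 132.00 matches the midline at 132, so the layout is balanced.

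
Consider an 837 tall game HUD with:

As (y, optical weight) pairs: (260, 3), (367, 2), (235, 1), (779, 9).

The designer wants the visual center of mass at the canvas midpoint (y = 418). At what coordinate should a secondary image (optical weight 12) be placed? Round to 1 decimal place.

y ≈ 210.5

With the secondary image, Σw becomes 3 + 2 + 1 + 9 + 12 = 27.
y: target moment 27×418 = 11286; current 3·260 + 2·367 + 1·235 + 9·779 = 8760; the secondary image supplies 2526, so y = 2526/12 ≈ 210.50.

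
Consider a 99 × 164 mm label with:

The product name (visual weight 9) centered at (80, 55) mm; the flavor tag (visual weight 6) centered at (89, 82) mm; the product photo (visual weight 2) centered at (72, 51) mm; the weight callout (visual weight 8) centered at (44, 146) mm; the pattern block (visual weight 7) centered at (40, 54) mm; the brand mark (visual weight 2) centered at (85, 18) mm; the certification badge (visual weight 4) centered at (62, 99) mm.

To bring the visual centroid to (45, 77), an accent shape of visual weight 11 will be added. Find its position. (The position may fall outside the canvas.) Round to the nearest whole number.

(-22, 64)

With the accent shape, Σw becomes 9 + 6 + 2 + 8 + 7 + 2 + 4 + 11 = 49.
Along x: (2448 + 11·x) / 49 = 45 (existing moment 9·80 + 6·89 + 2·72 + 8·44 + 7·40 + 2·85 + 4·62 = 2448) ⇒ x = (2205 − 2448) / 11 ≈ -22.09.
Along y: (3067 + 11·y) / 49 = 77 (existing moment 9·55 + 6·82 + 2·51 + 8·146 + 7·54 + 2·18 + 4·99 = 3067) ⇒ y = (3773 − 3067) / 11 ≈ 64.18.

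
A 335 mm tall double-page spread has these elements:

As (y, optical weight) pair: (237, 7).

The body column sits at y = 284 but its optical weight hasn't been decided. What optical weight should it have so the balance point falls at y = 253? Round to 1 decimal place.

w ≈ 3.6

Known: weight 7 with moment 7·237 = 1659.
For the centroid to hit 253: (1659 + w·284) / (7 + w) = 253.
Solving: w = (253·7 − 1659) / (284 − 253) = 112 / 31 ≈ 3.61.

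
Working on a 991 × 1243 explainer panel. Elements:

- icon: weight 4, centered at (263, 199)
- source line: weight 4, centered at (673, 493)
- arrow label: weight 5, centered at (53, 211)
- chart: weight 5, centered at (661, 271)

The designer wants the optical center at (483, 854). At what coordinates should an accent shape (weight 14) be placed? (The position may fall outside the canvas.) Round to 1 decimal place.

After adding the accent shape, total weight = 4 + 4 + 5 + 5 + 14 = 32.
x: target moment 32×483 = 15456; current 4·263 + 4·673 + 5·53 + 5·661 = 7314; the accent shape supplies 8142, so x = 8142/14 ≈ 581.57.
y: target moment 32×854 = 27328; current 4·199 + 4·493 + 5·211 + 5·271 = 5178; the accent shape supplies 22150, so y = 22150/14 ≈ 1582.14.

(581.6, 1582.1)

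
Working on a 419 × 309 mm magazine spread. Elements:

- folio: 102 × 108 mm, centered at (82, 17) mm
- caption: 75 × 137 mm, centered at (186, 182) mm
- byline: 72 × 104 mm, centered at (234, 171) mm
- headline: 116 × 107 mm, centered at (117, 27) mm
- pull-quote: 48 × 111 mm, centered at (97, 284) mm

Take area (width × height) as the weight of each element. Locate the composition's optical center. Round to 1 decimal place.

Areas → weights: folio 102·108 = 11016, caption 75·137 = 10275, byline 72·104 = 7488, headline 116·107 = 12412, pull-quote 48·111 = 5328; Σw = 46519.
Σw·x = 11016·82 + 10275·186 + 7488·234 + 12412·117 + 5328·97 = 6535674, so x̄ = 6535674/46519 ≈ 140.49.
Σw·y = 11016·17 + 10275·182 + 7488·171 + 12412·27 + 5328·284 = 5186046, so ȳ = 5186046/46519 ≈ 111.48.

(140.5, 111.5)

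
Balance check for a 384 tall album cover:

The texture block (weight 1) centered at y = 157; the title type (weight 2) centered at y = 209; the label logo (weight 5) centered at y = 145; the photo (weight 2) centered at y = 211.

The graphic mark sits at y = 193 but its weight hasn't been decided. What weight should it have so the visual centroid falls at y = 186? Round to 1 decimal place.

w ≈ 19.7

Fixed elements: Σw = 1 + 2 + 5 + 2 = 10, Σw·y = 1·157 + 2·209 + 5·145 + 2·211 = 1722.
Balance at y = 186 requires (1722 + w·193) / (10 + w) = 186.
So w = (186·10 − 1722)/(193 − 186) = 138/7 ≈ 19.71.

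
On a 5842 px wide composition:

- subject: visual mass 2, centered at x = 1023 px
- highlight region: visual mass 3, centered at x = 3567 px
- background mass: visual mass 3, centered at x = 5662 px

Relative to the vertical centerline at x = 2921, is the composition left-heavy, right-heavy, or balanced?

right-heavy

Σw = 2 + 3 + 3 = 8.
x-moment: 2·1023 + 3·3567 + 3·5662 = 29733; centroid 29733/8 ≈ 3716.62.
3716.6 vs midline 2921 → right-heavy.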